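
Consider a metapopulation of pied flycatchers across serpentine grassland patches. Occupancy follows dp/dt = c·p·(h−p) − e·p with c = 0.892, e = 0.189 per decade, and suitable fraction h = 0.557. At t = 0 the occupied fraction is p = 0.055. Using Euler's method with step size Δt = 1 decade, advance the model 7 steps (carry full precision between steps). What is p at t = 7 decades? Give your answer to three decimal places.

Update rule: p ← p + [c·p·(h−p) − e·p]·Δt with Δt = 1.
step 1: Δp = +0.01423, p = 0.06923
step 2: Δp = +0.01704, p = 0.08627
step 3: Δp = +0.01992, p = 0.10619
step 4: Δp = +0.02263, p = 0.12882
step 5: Δp = +0.02485, p = 0.15368
step 6: Δp = +0.02624, p = 0.17992
step 7: Δp = +0.02651, p = 0.20643

0.206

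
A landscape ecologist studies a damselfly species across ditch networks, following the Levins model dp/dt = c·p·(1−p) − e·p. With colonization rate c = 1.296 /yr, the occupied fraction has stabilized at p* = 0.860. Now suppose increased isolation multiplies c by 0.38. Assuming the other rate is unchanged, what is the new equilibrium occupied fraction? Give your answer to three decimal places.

0.632

Balance c(1−p*) = e gives e = 1.296×(1 − 0.86000) = 0.18144.
New p* = 1 − e/c = 1 − 0.18144/0.49248 = 0.63158.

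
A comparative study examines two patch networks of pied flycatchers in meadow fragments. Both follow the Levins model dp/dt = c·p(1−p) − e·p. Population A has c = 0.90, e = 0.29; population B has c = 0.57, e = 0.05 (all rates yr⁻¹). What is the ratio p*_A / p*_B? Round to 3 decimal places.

0.743

A: p*_A = 1 − 0.29/0.90 = 0.6778.
B: p*_B = 1 − 0.05/0.57 = 0.9123.
p*_A / p*_B = 0.6778/0.9123 = 0.7429.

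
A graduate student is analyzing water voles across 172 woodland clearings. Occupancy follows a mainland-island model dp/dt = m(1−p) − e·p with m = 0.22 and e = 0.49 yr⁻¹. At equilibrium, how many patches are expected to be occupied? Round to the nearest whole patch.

p* = m/(m+e) = 0.22/0.7100 = 0.3099.
Expected occupied patches = N × p* = 172 × 0.3099 = 53.30 ≈ 53.

53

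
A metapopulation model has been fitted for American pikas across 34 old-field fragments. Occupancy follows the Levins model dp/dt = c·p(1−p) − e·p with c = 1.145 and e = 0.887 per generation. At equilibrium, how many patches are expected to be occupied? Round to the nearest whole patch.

8

p* = 1 − e/c = 1 − 0.887/1.145 = 0.2253.
Expected occupied patches = N × p* = 34 × 0.2253 = 7.66 ≈ 8.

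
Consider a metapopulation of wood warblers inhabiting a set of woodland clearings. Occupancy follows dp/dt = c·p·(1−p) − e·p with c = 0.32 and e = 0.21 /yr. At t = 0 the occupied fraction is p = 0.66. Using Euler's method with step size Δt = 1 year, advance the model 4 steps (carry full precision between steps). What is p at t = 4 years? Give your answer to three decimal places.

0.483

Update rule: p ← p + [c·p·(1−p) − e·p]·Δt with Δt = 1.
step 1: Δp = -0.06679, p = 0.59321
step 2: Δp = -0.04735, p = 0.54585
step 3: Δp = -0.03530, p = 0.51055
step 4: Δp = -0.02725, p = 0.48330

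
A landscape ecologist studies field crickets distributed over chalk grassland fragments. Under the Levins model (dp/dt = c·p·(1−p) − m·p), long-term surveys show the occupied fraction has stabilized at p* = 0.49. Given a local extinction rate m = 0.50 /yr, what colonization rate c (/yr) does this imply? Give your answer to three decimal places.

At equilibrium c(1−p*) = m, so c = m/(1−p*).
c = 0.50/(1 − 0.49) = 0.50/0.5100 = 0.9804.

0.980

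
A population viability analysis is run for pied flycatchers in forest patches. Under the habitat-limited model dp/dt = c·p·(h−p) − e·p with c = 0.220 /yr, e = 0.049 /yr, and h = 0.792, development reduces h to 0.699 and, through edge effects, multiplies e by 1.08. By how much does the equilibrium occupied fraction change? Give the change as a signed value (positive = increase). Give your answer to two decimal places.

-0.11

Before: p* = h − e/c = 0.792 − 0.049/0.220 = 0.792 − 0.2227 = 0.5693.
After: c = 0.22, e = 0.05292, h = 0.699; p* = 0.699 − 0.05292/0.22 = 0.4585.
Δp* = 0.4585 − 0.5693 = -0.1108.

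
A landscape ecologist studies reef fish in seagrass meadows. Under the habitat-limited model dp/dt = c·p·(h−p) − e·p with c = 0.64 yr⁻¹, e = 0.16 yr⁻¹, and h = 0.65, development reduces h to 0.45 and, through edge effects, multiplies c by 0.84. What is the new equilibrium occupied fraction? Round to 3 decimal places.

0.152

Before: p* = h − e/c = 0.65 − 0.16/0.64 = 0.65 − 0.2500 = 0.4000.
After: c = 0.5376, e = 0.16, h = 0.45; p* = 0.45 − 0.16/0.5376 = 0.1524.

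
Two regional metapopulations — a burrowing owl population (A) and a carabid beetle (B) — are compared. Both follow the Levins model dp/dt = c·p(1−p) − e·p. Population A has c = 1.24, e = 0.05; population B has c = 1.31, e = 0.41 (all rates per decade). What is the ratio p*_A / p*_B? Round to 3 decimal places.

1.397

A: p*_A = 1 − 0.05/1.24 = 0.9597.
B: p*_B = 1 − 0.41/1.31 = 0.6870.
p*_A / p*_B = 0.9597/0.6870 = 1.3969.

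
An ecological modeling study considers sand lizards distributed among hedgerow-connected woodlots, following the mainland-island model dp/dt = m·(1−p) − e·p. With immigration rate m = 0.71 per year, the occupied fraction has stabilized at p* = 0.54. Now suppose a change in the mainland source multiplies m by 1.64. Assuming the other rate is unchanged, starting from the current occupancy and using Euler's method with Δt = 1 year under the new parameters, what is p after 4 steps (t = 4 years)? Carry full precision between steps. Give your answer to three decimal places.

Balance m(1−p*) = e·p* gives e = m(1−p*)/p* = 0.71×0.46000/0.54000 = 0.60481.
Starting from p₀ = 0.54000; update p ← p + (dp/dt)·Δt with the new parameters.
  1  |  dp/dt·Δt = +0.209024  |  p_1 = 0.749024
  2  |  dp/dt·Δt = -0.160784  |  p_2 = 0.588240
  3  |  dp/dt·Δt = +0.123678  |  p_3 = 0.711917
  4  |  dp/dt·Δt = -0.095135  |  p_4 = 0.616783

0.617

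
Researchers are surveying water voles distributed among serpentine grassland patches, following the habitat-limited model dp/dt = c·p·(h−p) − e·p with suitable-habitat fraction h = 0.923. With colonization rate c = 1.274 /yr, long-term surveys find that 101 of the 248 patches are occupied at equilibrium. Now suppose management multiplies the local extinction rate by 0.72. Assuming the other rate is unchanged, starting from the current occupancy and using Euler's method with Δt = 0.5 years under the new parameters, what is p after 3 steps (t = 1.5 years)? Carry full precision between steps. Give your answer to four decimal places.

0.4982

Observed p* = 101/248 = 0.40726.
Balance c(h−p*) = e gives e = 1.274×(0.923 − 0.40726) = 0.65706.
Starting from p₀ = 0.40726; update p ← p + (dp/dt)·Δt with the new parameters.
t = 0.5: p = 0.40726 + (+0.03746) = 0.44472
t = 1: p = 0.44472 + (+0.03030) = 0.47502
t = 1.5: p = 0.47502 + (+0.02319) = 0.49821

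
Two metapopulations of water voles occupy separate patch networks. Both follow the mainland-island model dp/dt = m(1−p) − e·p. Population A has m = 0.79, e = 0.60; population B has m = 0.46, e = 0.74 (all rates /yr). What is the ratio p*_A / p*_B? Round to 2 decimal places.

1.48

A: p*_A = m/(m+e) = 0.79/1.3900 = 0.5683.
B: p*_B = 0.46/1.2000 = 0.3833.
p*_A / p*_B = 0.5683/0.3833 = 1.4826.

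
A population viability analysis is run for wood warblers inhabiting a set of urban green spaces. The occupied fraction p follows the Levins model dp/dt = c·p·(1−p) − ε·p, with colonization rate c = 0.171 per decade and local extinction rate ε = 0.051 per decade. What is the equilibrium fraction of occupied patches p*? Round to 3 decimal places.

0.702

Setting dp/dt = 0 and dividing through by p* gives c·(1−p*) = ε.
So p* = 1 − ε/c = 1 − 0.051/0.171 = 1 − 0.2982 = 0.7018.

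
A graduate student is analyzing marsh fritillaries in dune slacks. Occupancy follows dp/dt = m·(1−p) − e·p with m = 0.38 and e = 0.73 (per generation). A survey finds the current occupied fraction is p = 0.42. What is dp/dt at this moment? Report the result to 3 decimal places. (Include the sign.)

-0.086

Colonization term: m·(1−p) = 0.38×0.5800 = 0.22040.
Extinction term: e·p = 0.30660.
dp/dt = 0.22040 − 0.30660 = -0.08620.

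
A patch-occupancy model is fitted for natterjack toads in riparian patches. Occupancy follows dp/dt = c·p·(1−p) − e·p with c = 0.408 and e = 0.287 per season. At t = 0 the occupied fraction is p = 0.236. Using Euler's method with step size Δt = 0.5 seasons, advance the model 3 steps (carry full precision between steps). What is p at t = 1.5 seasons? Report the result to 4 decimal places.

0.2444

Update rule: p ← p + [c·p·(1−p) − e·p]·Δt with Δt = 0.5.
t = 0.5: p = 0.23600 + (+0.00292) = 0.23892
t = 1: p = 0.23892 + (+0.00281) = 0.24173
t = 1.5: p = 0.24173 + (+0.00270) = 0.24443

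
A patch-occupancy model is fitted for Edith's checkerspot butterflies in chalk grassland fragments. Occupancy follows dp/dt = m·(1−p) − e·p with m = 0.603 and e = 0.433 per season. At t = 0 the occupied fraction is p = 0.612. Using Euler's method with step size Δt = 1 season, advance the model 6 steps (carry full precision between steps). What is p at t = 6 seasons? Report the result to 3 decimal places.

0.582

Update rule: p ← p + [m·(1−p) − e·p]·Δt with Δt = 1.
t = 1: p = 0.61200 + (-0.03103) = 0.58097
t = 2: p = 0.58097 + (+0.00112) = 0.58209
t = 3: p = 0.58209 + (-0.00004) = 0.58204
t = 4: p = 0.58204 + (+0.00000) = 0.58205
t = 5: p = 0.58205 + (-0.00000) = 0.58205
t = 6: p = 0.58205 + (+0.00000) = 0.58205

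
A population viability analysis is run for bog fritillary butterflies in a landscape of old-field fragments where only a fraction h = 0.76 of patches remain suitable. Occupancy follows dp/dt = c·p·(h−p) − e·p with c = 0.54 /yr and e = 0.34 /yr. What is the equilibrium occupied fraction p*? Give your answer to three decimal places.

0.130

Setting dp/dt = 0 and dividing by p* gives c·(h−p*) = e.
So p* = h − e/c = 0.76 − 0.34/0.54 = 0.76 − 0.6296 = 0.1304.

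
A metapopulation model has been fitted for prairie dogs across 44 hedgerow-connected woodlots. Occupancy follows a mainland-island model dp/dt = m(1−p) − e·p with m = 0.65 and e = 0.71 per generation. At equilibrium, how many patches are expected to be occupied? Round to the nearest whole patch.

21

p* = m/(m+e) = 0.65/1.3600 = 0.4779.
Expected occupied patches = N × p* = 44 × 0.4779 = 21.03 ≈ 21.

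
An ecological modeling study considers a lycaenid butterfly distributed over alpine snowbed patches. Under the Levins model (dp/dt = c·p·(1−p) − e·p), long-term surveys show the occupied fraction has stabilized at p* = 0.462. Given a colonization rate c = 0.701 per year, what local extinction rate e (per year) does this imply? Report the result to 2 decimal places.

At equilibrium c(1−p*) = e.
e = 0.701 × (1 − 0.462) = 0.701 × 0.5380 = 0.3771.

0.38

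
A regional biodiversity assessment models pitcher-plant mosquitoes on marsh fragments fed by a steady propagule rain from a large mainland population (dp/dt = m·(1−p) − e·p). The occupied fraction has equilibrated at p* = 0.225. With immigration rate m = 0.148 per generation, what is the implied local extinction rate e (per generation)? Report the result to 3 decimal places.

0.510

At equilibrium m(1−p*) = e·p*, so e = m(1−p*)/p*.
e = 0.148 × 0.7750 / 0.225 = 0.5098.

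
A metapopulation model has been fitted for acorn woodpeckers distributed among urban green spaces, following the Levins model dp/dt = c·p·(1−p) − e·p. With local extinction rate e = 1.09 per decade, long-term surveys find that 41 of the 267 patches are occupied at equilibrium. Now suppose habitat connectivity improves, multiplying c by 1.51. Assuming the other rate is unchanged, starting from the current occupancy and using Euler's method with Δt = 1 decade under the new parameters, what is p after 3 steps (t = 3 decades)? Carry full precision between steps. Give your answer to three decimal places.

0.401

Observed p* = 41/267 = 0.15356.
Balance c(1−p*) = e gives c = e/(1 − 0.15356) = 1.09/0.84644 = 1.28774.
Starting from p₀ = 0.15356; update p ← p + (dp/dt)·Δt with the new parameters.
step 1: Δp = +0.08536, p = 0.23892
step 2: Δp = +0.09316, p = 0.33208
step 3: Δp = +0.06933, p = 0.40141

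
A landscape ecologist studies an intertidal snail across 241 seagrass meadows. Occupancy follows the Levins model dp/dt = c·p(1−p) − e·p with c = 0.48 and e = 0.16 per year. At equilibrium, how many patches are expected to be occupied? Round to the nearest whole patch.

p* = 1 − e/c = 1 − 0.16/0.48 = 0.6667.
Expected occupied patches = N × p* = 241 × 0.6667 = 160.67 ≈ 161.

161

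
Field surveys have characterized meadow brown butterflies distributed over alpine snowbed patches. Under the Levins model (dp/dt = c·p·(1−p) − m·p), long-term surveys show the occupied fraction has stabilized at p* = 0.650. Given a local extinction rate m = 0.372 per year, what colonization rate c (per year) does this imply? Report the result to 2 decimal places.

At equilibrium c(1−p*) = m, so c = m/(1−p*).
c = 0.372/(1 − 0.650) = 0.372/0.3500 = 1.0629.

1.06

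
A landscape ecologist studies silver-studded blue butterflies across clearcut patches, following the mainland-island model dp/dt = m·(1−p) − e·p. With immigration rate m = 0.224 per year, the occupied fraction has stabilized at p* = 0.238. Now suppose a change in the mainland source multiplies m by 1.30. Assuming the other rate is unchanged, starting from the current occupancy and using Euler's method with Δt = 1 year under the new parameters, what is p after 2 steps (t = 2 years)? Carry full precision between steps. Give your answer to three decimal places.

0.289

Balance m(1−p*) = e·p* gives e = m(1−p*)/p* = 0.224×0.76200/0.23800 = 0.71718.
Starting from p₀ = 0.23800; update p ← p + (dp/dt)·Δt with the new parameters.
p: 0.23800 → 0.28921  (Δp = +0.05121)
p: 0.28921 → 0.28878  (Δp = -0.00043)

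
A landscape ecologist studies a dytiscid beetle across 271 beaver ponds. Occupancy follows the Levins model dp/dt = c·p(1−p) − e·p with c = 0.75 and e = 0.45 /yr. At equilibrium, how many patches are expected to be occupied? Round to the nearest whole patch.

108

p* = 1 − e/c = 1 − 0.45/0.75 = 0.4000.
Expected occupied patches = N × p* = 271 × 0.4000 = 108.40 ≈ 108.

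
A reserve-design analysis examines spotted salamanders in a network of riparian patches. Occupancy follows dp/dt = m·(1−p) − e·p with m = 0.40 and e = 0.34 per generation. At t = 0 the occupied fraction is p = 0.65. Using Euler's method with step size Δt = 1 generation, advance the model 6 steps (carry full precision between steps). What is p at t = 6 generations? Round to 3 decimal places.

0.541

Update rule: p ← p + [m·(1−p) − e·p]·Δt with Δt = 1.
step 1: Δp = -0.08100, p = 0.56900
step 2: Δp = -0.02106, p = 0.54794
step 3: Δp = -0.00548, p = 0.54246
step 4: Δp = -0.00142, p = 0.54104
step 5: Δp = -0.00037, p = 0.54067
step 6: Δp = -0.00010, p = 0.54057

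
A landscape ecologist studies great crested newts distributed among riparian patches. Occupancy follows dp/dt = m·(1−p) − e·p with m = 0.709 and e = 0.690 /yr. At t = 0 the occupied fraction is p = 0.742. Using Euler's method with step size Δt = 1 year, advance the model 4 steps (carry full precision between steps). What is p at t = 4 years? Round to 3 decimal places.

0.513

Update rule: p ← p + [m·(1−p) − e·p]·Δt with Δt = 1.
step 1: Δp = -0.32906, p = 0.41294
step 2: Δp = +0.13129, p = 0.54424
step 3: Δp = -0.05239, p = 0.49185
step 4: Δp = +0.02090, p = 0.51275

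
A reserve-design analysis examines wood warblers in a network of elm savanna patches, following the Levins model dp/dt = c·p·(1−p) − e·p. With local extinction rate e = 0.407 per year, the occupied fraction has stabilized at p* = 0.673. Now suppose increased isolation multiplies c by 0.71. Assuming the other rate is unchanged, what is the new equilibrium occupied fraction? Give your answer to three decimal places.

Balance c(1−p*) = e gives c = e/(1 − 0.67300) = 0.407/0.32700 = 1.24465.
New p* = 1 − e/c = 1 − 0.40700/0.88370 = 0.53944.

0.539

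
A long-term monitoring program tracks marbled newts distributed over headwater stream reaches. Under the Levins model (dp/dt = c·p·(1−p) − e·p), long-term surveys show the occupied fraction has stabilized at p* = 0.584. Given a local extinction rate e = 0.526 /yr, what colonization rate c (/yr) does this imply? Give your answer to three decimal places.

At equilibrium c(1−p*) = e, so c = e/(1−p*).
c = 0.526/(1 − 0.584) = 0.526/0.4160 = 1.2644.

1.264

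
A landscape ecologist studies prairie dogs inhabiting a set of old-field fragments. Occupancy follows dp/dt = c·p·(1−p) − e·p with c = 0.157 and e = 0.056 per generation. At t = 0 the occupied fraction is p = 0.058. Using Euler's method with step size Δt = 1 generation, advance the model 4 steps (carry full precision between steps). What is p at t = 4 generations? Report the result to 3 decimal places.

Update rule: p ← p + [c·p·(1−p) − e·p]·Δt with Δt = 1.
  1  |  dp/dt·Δt = +0.005330  |  p_1 = 0.063330
  2  |  dp/dt·Δt = +0.005767  |  p_2 = 0.069096
  3  |  dp/dt·Δt = +0.006229  |  p_3 = 0.075326
  4  |  dp/dt·Δt = +0.006717  |  p_4 = 0.082043

0.082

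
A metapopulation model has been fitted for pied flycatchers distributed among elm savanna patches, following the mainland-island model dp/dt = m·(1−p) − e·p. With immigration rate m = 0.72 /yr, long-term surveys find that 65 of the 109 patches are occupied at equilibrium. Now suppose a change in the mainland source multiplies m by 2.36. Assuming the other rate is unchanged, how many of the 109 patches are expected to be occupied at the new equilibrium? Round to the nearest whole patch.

85

Observed p* = 65/109 = 0.59633.
Balance m(1−p*) = e·p* gives e = m(1−p*)/p* = 0.72×0.40367/0.59633 = 0.48739.
New p* = m/(m+e) = 1.69920/(1.69920+0.48739) = 0.77710.
Expected occupied = 109 × 0.77710 = 84.70 ≈ 85.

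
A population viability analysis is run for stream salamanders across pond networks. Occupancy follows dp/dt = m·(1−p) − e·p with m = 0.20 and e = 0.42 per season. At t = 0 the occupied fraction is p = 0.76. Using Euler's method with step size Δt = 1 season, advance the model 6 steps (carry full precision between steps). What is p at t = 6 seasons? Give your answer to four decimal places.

Update rule: p ← p + [m·(1−p) − e·p]·Δt with Δt = 1.
t = 1: p = 0.76000 + (-0.27120) = 0.48880
t = 2: p = 0.48880 + (-0.10306) = 0.38574
t = 3: p = 0.38574 + (-0.03916) = 0.34658
t = 4: p = 0.34658 + (-0.01488) = 0.33170
t = 5: p = 0.33170 + (-0.00565) = 0.32605
t = 6: p = 0.32605 + (-0.00215) = 0.32390

0.3239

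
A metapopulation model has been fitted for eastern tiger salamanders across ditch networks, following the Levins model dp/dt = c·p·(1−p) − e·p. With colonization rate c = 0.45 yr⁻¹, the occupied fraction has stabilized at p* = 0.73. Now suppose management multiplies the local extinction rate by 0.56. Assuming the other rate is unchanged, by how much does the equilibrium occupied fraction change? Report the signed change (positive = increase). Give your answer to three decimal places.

0.119

Balance c(1−p*) = e gives e = 0.45×(1 − 0.73000) = 0.12150.
New p* = 1 − e/c = 1 − 0.06804/0.45000 = 0.84880.
Δp* = 0.84880 − 0.73000 = +0.11880.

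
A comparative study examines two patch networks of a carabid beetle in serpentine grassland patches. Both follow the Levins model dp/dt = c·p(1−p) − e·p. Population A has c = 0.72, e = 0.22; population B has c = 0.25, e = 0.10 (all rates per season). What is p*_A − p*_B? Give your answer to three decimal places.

0.094

A: p*_A = 1 − 0.22/0.72 = 0.6944.
B: p*_B = 1 − 0.10/0.25 = 0.6000.
p*_A − p*_B = 0.6944 − 0.6000 = 0.0944.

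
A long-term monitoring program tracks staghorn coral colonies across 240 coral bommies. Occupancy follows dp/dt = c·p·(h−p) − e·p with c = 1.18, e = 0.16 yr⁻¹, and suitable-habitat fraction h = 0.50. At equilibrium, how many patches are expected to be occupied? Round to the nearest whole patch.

p* = h − e/c = 0.50 − 0.1356 = 0.3644.
Expected occupied patches = N × p* = 240 × 0.3644 = 87.46 ≈ 87.

87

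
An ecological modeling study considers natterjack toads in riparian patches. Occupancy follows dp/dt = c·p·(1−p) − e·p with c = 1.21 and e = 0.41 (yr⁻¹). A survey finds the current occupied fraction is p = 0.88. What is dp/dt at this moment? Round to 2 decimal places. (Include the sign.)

Colonization term: c·p·(1−p) = 1.21×0.88×0.1200 = 0.12778.
Extinction term: e·p = 0.36080.
dp/dt = 0.12778 − 0.36080 = -0.23302.

-0.23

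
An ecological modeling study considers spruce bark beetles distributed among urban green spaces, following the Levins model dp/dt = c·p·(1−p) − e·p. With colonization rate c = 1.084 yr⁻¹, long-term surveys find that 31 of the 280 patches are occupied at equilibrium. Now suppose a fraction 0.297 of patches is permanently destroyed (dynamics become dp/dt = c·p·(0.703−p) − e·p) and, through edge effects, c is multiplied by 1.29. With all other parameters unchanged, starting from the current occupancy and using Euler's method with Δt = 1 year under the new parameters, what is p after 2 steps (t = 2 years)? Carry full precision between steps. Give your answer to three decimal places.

Observed p* = 31/280 = 0.11071.
Balance c(1−p*) = e gives e = 1.084×(1 − 0.11071) = 0.96399.
Starting from p₀ = 0.11071; update p ← p + (dp/dt)·Δt with the new parameters.
p: 0.11071 → 0.09568  (Δp = -0.01503)
p: 0.09568 → 0.08471  (Δp = -0.01098)

0.085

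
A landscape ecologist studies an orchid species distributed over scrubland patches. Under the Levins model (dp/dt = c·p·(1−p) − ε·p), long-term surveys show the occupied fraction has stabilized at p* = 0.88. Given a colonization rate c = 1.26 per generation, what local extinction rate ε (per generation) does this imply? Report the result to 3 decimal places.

At equilibrium c(1−p*) = ε.
ε = 1.26 × (1 − 0.88) = 1.26 × 0.1200 = 0.1512.

0.151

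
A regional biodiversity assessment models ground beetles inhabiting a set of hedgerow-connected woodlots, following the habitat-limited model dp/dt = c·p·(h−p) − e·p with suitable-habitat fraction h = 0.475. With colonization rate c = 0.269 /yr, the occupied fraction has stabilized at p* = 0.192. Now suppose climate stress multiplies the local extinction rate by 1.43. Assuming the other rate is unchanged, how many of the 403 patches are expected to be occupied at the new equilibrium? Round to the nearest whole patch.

Balance c(h−p*) = e gives e = 0.269×(0.475 − 0.19200) = 0.07613.
New p* = 0.475 − e/c = 0.475 − 0.10887/0.26900 = 0.07028.
Expected occupied = 403 × 0.07028 = 28.32 ≈ 28.

28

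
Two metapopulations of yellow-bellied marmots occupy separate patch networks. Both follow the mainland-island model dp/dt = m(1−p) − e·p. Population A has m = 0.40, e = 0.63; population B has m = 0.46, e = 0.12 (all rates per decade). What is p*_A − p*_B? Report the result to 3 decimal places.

-0.405

A: p*_A = m/(m+e) = 0.40/1.0300 = 0.3883.
B: p*_B = 0.46/0.5800 = 0.7931.
p*_A − p*_B = 0.3883 − 0.7931 = -0.4048.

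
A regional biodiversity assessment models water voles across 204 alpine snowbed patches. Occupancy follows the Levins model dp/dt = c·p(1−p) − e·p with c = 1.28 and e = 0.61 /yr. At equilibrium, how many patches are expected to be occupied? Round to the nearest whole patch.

p* = 1 − e/c = 1 − 0.61/1.28 = 0.5234.
Expected occupied patches = N × p* = 204 × 0.5234 = 106.78 ≈ 107.

107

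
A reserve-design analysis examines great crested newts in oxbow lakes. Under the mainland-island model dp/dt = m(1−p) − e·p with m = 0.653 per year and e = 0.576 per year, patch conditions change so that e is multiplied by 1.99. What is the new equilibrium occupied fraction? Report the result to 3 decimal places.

0.363

Before: p* = 0.653/(0.653+0.576) = 0.5313.
After: m = 0.653, e = 1.14624; p* = 0.653/1.7992 = 0.3629.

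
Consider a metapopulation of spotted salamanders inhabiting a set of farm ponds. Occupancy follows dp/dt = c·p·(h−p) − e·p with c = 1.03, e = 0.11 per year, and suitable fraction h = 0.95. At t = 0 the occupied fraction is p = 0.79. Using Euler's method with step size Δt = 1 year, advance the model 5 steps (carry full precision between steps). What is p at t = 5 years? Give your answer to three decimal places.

0.843

Update rule: p ← p + [c·p·(h−p) − e·p]·Δt with Δt = 1.
p: 0.79000 → 0.83329  (Δp = +0.04329)
p: 0.83329 → 0.84180  (Δp = +0.00851)
p: 0.84180 → 0.84302  (Δp = +0.00122)
p: 0.84302 → 0.84318  (Δp = +0.00016)
p: 0.84318 → 0.84320  (Δp = +0.00002)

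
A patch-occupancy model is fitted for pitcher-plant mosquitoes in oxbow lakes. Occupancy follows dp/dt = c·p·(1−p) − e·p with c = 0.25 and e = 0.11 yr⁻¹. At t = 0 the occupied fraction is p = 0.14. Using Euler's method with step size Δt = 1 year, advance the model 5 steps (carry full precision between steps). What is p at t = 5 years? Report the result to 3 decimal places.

Update rule: p ← p + [c·p·(1−p) − e·p]·Δt with Δt = 1.
step 1: Δp = +0.01470, p = 0.15470
step 2: Δp = +0.01567, p = 0.17037
step 3: Δp = +0.01660, p = 0.18697
step 4: Δp = +0.01744, p = 0.20441
step 5: Δp = +0.01817, p = 0.22258

0.223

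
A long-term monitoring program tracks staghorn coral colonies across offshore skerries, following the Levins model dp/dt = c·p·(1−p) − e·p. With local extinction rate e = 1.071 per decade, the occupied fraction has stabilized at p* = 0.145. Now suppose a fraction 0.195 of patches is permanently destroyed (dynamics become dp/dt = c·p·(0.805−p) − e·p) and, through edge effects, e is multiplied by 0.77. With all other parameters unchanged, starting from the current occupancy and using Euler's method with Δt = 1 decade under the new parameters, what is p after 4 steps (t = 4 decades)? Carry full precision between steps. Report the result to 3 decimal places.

0.146

Balance c(1−p*) = e gives c = e/(1 − 0.14500) = 1.071/0.85500 = 1.25263.
Starting from p₀ = 0.14500; update p ← p + (dp/dt)·Δt with the new parameters.
step 1: Δp = +0.00030, p = 0.14530
step 2: Δp = +0.00025, p = 0.14555
step 3: Δp = +0.00020, p = 0.14575
step 4: Δp = +0.00016, p = 0.14591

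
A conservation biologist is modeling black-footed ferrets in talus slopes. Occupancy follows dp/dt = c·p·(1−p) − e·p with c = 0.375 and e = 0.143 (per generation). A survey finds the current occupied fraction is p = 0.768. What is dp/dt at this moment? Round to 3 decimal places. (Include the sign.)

-0.043

Colonization term: c·p·(1−p) = 0.375×0.768×0.2320 = 0.06682.
Extinction term: e·p = 0.10982.
dp/dt = 0.06682 − 0.10982 = -0.04301.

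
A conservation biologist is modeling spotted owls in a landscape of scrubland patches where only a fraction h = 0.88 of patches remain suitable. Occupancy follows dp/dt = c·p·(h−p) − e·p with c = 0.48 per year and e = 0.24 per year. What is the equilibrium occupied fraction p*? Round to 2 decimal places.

0.38

Setting dp/dt = 0 and dividing by p* gives c·(h−p*) = e.
So p* = h − e/c = 0.88 − 0.24/0.48 = 0.88 − 0.5000 = 0.3800.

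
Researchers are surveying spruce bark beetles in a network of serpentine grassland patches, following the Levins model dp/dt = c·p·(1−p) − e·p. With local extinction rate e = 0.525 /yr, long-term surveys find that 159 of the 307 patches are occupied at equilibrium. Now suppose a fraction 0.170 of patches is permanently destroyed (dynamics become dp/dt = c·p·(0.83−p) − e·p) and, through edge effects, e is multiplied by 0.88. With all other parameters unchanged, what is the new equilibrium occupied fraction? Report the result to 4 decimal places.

Observed p* = 159/307 = 0.51792.
Balance c(1−p*) = e gives c = e/(1 − 0.51792) = 0.525/0.48208 = 1.08903.
New p* = 0.83 − e/c = 0.83 − 0.46200/1.08903 = 0.40577.

0.4058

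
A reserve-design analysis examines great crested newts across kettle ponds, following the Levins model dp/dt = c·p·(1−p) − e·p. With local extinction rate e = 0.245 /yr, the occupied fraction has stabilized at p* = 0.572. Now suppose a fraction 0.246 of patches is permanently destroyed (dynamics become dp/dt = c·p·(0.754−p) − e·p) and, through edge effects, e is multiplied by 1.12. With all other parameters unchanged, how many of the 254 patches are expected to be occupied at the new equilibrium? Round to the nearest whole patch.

Balance c(1−p*) = e gives c = e/(1 − 0.57200) = 0.245/0.42800 = 0.57243.
New p* = 0.754 − e/c = 0.754 − 0.27440/0.57243 = 0.27464.
Expected occupied = 254 × 0.27464 = 69.76 ≈ 70.

70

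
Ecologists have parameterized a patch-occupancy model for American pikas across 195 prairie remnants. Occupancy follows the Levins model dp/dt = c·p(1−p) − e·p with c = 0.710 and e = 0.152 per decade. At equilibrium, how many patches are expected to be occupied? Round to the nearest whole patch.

153

p* = 1 − e/c = 1 − 0.152/0.710 = 0.7859.
Expected occupied patches = N × p* = 195 × 0.7859 = 153.25 ≈ 153.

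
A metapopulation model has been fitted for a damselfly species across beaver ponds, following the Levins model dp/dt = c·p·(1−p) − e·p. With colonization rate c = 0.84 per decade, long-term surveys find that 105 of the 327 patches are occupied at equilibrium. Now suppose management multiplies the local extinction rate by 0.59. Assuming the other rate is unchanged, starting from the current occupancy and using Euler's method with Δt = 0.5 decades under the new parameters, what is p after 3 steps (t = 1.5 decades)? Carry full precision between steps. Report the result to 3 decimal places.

0.429

Observed p* = 105/327 = 0.32110.
Balance c(1−p*) = e gives e = 0.84×(1 − 0.32110) = 0.57028.
Starting from p₀ = 0.32110; update p ← p + (dp/dt)·Δt with the new parameters.
p: 0.32110 → 0.35864  (Δp = +0.03754)
p: 0.35864 → 0.39491  (Δp = +0.03627)
p: 0.39491 → 0.42884  (Δp = +0.03393)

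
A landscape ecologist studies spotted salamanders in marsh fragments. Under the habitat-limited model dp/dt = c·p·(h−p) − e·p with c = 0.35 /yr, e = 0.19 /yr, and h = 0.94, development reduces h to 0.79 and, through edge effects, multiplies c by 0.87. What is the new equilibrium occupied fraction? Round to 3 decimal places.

Before: p* = h − e/c = 0.94 − 0.19/0.35 = 0.94 − 0.5429 = 0.3971.
After: c = 0.3045, e = 0.19, h = 0.79; p* = 0.79 − 0.19/0.3045 = 0.1660.

0.166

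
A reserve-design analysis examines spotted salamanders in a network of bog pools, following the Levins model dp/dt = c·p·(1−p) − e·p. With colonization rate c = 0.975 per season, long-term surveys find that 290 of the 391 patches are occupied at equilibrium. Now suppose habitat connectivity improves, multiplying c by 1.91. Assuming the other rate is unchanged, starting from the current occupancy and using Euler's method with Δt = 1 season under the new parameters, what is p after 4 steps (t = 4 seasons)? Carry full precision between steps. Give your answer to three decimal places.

0.853

Observed p* = 290/391 = 0.74169.
Balance c(1−p*) = e gives e = 0.975×(1 − 0.74169) = 0.25185.
Starting from p₀ = 0.74169; update p ← p + (dp/dt)·Δt with the new parameters.
p: 0.74169 → 0.91167  (Δp = +0.16999)
p: 0.91167 → 0.83202  (Δp = -0.07965)
p: 0.83202 → 0.88274  (Δp = +0.05072)
p: 0.88274 → 0.85318  (Δp = -0.02957)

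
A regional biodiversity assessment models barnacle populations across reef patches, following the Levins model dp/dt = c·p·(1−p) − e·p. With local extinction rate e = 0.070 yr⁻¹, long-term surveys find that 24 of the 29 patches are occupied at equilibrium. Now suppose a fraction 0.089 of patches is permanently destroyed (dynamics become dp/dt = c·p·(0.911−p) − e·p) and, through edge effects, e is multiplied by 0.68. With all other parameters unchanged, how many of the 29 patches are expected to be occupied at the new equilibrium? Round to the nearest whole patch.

Observed p* = 24/29 = 0.82759.
Balance c(1−p*) = e gives c = e/(1 − 0.82759) = 0.070/0.17241 = 0.40601.
New p* = 0.911 − e/c = 0.911 − 0.04760/0.40601 = 0.79376.
Expected occupied = 29 × 0.79376 = 23.02 ≈ 23.

23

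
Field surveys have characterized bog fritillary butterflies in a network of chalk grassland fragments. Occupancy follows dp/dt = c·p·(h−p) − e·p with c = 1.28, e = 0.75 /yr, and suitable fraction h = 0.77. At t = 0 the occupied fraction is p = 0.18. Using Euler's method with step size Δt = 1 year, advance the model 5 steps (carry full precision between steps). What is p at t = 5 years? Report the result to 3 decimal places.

Update rule: p ← p + [c·p·(h−p) − e·p]·Δt with Δt = 1.
  1  |  dp/dt·Δt = +0.000936  |  p_1 = 0.180936
  2  |  dp/dt·Δt = +0.000724  |  p_2 = 0.181660
  3  |  dp/dt·Δt = +0.000559  |  p_3 = 0.182219
  4  |  dp/dt·Δt = +0.000430  |  p_4 = 0.182649
  5  |  dp/dt·Δt = +0.000331  |  p_5 = 0.182979

0.183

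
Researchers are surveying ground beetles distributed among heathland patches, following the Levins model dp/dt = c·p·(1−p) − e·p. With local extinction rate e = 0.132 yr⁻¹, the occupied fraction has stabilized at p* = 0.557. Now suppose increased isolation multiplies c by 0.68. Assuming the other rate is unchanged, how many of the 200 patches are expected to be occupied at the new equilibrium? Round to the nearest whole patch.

70

Balance c(1−p*) = e gives c = e/(1 − 0.55700) = 0.132/0.44300 = 0.29797.
New p* = 1 − e/c = 1 − 0.13200/0.20262 = 0.34853.
Expected occupied = 200 × 0.34853 = 69.71 ≈ 70.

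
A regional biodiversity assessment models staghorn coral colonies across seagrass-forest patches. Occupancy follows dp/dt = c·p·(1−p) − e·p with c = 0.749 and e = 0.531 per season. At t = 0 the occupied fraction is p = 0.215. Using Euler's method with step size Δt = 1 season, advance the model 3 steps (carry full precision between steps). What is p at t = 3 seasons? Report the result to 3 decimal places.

Update rule: p ← p + [c·p·(1−p) − e·p]·Δt with Δt = 1.
p: 0.21500 → 0.22725  (Δp = +0.01225)
p: 0.22725 → 0.23811  (Δp = +0.01086)
p: 0.23811 → 0.24755  (Δp = +0.00944)

0.248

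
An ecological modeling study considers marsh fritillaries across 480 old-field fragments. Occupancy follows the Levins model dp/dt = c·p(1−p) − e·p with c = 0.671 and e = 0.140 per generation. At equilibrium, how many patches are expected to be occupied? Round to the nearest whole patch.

p* = 1 − e/c = 1 − 0.140/0.671 = 0.7914.
Expected occupied patches = N × p* = 480 × 0.7914 = 379.85 ≈ 380.

380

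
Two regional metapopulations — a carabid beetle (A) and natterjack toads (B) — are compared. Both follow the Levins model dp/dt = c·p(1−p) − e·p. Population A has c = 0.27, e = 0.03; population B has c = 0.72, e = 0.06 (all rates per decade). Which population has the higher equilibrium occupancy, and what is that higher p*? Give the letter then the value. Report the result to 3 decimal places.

A: p*_A = 1 − 0.03/0.27 = 0.8889.
B: p*_B = 1 − 0.06/0.72 = 0.9167.
B is higher at 0.9167.

B, 0.917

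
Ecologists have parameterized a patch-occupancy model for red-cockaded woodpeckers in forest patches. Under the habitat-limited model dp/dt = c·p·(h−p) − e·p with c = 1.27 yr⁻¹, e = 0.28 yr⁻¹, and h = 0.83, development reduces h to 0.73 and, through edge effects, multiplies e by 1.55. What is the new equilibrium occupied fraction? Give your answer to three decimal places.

Before: p* = h − e/c = 0.83 − 0.28/1.27 = 0.83 − 0.2205 = 0.6095.
After: c = 1.27, e = 0.434, h = 0.73; p* = 0.73 − 0.434/1.27 = 0.3883.

0.388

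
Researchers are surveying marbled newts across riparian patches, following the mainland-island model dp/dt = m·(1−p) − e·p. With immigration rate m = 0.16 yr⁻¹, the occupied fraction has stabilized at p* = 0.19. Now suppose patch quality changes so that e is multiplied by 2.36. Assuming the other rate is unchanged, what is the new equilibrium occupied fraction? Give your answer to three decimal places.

Balance m(1−p*) = e·p* gives e = m(1−p*)/p* = 0.16×0.81000/0.19000 = 0.68211.
New p* = m/(m+e) = 0.16000/(0.16000+1.60978) = 0.09041.

0.090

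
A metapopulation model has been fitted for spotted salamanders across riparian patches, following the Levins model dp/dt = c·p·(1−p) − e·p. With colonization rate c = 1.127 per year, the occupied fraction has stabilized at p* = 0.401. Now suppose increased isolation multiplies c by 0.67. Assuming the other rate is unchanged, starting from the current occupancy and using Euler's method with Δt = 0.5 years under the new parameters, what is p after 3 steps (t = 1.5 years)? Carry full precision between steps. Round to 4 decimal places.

Balance c(1−p*) = e gives e = 1.127×(1 − 0.40100) = 0.67507.
Starting from p₀ = 0.40100; update p ← p + (dp/dt)·Δt with the new parameters.
  1  |  dp/dt·Δt = -0.044666  |  p_1 = 0.356334
  2  |  dp/dt·Δt = -0.033682  |  p_2 = 0.322652
  3  |  dp/dt·Δt = -0.026395  |  p_3 = 0.296257

0.2963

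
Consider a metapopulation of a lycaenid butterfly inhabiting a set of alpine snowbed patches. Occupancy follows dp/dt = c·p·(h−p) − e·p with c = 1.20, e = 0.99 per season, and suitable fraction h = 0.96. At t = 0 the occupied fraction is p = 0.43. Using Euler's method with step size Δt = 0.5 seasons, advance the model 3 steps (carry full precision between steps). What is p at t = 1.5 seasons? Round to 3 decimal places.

Update rule: p ← p + [c·p·(h−p) − e·p]·Δt with Δt = 0.5.
p: 0.43000 → 0.35389  (Δp = -0.07611)
p: 0.35389 → 0.30741  (Δp = -0.04648)
p: 0.30741 → 0.27561  (Δp = -0.03180)

0.276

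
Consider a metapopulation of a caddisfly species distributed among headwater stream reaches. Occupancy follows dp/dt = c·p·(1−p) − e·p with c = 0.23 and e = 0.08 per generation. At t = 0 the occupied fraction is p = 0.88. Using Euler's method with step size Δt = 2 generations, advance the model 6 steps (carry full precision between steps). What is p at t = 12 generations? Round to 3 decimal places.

Update rule: p ← p + [c·p·(1−p) − e·p]·Δt with Δt = 2.
p: 0.88000 → 0.78778  (Δp = -0.09222)
p: 0.78778 → 0.73864  (Δp = -0.04914)
p: 0.73864 → 0.70926  (Δp = -0.02938)
p: 0.70926 → 0.69063  (Δp = -0.01862)
p: 0.69063 → 0.67842  (Δp = -0.01222)
p: 0.67842 → 0.67023  (Δp = -0.00819)

0.670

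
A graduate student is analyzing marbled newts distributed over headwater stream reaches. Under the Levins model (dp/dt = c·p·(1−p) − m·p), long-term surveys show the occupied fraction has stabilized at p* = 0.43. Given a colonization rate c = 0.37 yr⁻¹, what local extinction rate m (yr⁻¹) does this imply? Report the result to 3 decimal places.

0.211

At equilibrium c(1−p*) = m.
m = 0.37 × (1 − 0.43) = 0.37 × 0.5700 = 0.2109.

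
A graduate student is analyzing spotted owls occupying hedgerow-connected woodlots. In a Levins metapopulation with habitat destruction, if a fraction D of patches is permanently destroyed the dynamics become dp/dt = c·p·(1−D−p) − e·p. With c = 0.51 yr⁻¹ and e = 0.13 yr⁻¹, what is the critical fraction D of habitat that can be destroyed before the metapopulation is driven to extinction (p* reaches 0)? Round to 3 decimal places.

The nontrivial equilibrium is p* = (1−D) − e/c; extinction occurs when this hits zero.
So D_crit = 1 − e/c = 1 − 0.13/0.51 = 1 − 0.2549 = 0.7451.
Note this equals the original equilibrium occupancy — the Levins extinction-debt result.

0.745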